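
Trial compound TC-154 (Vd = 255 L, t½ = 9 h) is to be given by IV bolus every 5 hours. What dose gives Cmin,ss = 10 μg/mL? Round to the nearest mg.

1198 mg

τ/t½ = 5/9 ≈ 0.55556, so f = (1/2)^(5/9) ≈ 0.680395.
Cmin,ss = (D/Vd)·f/(1−f), so D = Cmin,ss·Vd·(1−f)/f.
D = 10 × 255 × (1−f)/f ≈ 10 × 255 × 0.46973 ≈ 1197.81 mg.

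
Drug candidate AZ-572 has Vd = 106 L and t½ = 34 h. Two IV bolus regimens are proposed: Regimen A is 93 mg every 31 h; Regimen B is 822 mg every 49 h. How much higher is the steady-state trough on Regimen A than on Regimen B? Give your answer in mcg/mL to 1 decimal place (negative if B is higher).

Regimen A: f = (1/2)^(31/34) ≈ 0.5315; Cmin,ss = (93/106)·f/(1−f) ≈ 0.995 mcg/mL.
Regimen B: f = (1/2)^(49/34) ≈ 0.3683; Cmin,ss = (822/106)·f/(1−f) ≈ 4.521 mcg/mL.
Difference ≈ 0.995 − 4.521 ≈ -3.526 mcg/mL.

-3.5 mcg/mL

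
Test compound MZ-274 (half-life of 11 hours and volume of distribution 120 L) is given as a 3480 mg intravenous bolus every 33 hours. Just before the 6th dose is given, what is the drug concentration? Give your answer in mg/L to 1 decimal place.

4.1 mg/L

f = (1/2)^(τ/t½) = (1/2)^(33/11) ≈ 0.1250.
C₀ = D/Vd = 3480/120 ≈ 29.000 mg/L.
Before the 6th dose, 5 doses have been given. Superposition: Cmin = C₀·(f + f² + … + f^5).
≈ 29.000 × (0.1250 + 0.0156 + 0.0020 + 0.0002 + 0.0000) ≈ 29.000 × 0.1428 ≈ 4.141 mg/L.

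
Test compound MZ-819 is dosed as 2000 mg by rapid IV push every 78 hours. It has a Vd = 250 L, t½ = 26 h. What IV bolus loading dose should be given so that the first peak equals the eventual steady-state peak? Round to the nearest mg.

2286 mg

f = (1/2)^(78/26) ≈ 0.125000; accumulation ratio R = 1/(1−f) ≈ 1.14286.
Loading dose to hit Cmax,ss on first dose: D_load = D_maint·R ≈ 2000 × 1.14286 ≈ 2285.72 mg.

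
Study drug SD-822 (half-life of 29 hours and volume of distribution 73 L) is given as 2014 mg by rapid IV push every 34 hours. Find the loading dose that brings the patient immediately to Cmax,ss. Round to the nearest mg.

f = (1/2)^(34/29) ≈ 0.443678; accumulation ratio R = 1/(1−f) ≈ 1.79752.
Loading dose to hit Cmax,ss on first dose: D_load = D_maint·R ≈ 2014 × 1.79752 ≈ 3620.21 mg.

3620 mg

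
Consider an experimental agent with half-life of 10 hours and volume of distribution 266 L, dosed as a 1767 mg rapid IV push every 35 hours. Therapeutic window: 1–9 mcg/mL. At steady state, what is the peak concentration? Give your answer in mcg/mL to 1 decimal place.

7.3 mcg/mL

Over one 35-h interval, 35/10 ≈ 3.5 half-lives elapse, leaving f ≈ 0.0884 of each dose.
At steady state, accumulation factor R = 1/(1 − e^(−kτ)) ≈ 1.0970.
Single-dose peak C₀ = D/Vd = 1767/266 ≈ 6.643 mcg/mL.
Steady-state peak Cmax,ss = C₀·R ≈ 6.643 × 1.0970 ≈ 7.287 mcg/mL.
Peak 7.3 mcg/mL vs MTC 9 mcg/mL: below toxic threshold.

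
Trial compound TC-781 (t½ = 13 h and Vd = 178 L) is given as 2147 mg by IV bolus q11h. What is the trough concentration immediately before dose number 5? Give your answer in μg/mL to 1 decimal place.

13.7 μg/mL

f = (1/2)^(τ/t½) = (1/2)^(11/13) ≈ 0.5563.
C₀ = D/Vd = 2147/178 ≈ 12.062 μg/mL.
Before the 5th dose, 4 doses have been given. Superposition: Cmin = C₀·(f + f² + … + f^4).
≈ 12.062 × (0.5563 + 0.3095 + 0.1722 + 0.0958) ≈ 12.062 × 1.1338 ≈ 13.676 μg/mL.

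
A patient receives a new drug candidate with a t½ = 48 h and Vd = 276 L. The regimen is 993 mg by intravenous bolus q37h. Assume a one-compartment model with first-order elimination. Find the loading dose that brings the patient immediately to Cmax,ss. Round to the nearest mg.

2399 mg

f = (1/2)^(37/48) ≈ 0.586079; accumulation ratio R = 1/(1−f) ≈ 2.41592.
Loading dose to hit Cmax,ss on first dose: D_load = D_maint·R ≈ 993 × 2.41592 ≈ 2399.01 mg.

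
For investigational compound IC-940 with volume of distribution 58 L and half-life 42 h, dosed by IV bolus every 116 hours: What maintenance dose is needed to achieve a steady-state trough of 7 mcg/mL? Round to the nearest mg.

2348 mg

τ/t½ = 116/42 ≈ 2.7619, so f = (1/2)^(116/42) ≈ 0.147429.
Cmin,ss = (D/Vd)·f/(1−f), so D = Cmin,ss·Vd·(1−f)/f.
D = 7 × 58 × (1−f)/f ≈ 7 × 58 × 5.78293 ≈ 2347.87 mg.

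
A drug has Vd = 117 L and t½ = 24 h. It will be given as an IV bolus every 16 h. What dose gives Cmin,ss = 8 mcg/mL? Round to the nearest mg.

550 mg

τ/t½ = 16/24 ≈ 0.66667, so f = (1/2)^(16/24) ≈ 0.629961.
Cmin,ss = (D/Vd)·f/(1−f), so D = Cmin,ss·Vd·(1−f)/f.
D = 8 × 117 × (1−f)/f ≈ 8 × 117 × 0.58740 ≈ 549.81 mg.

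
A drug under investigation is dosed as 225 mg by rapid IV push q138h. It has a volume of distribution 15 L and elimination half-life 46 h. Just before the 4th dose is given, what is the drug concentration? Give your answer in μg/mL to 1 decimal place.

2.1 μg/mL

f = (1/2)^(τ/t½) = (1/2)^(138/46) ≈ 0.1250.
C₀ = D/Vd = 225/15 ≈ 15.000 μg/mL.
Before the 4th dose, 3 doses have been given. Superposition: Cmin = C₀·(f + f² + … + f^3).
≈ 15.000 × (0.1250 + 0.0156 + 0.0020) ≈ 15.000 × 0.1426 ≈ 2.139 μg/mL.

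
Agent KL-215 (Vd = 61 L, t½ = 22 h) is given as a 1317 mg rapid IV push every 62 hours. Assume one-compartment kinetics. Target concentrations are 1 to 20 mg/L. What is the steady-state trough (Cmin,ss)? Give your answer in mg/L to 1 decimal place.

3.6 mg/L

Over one 62-h interval, 62/22 ≈ 2.8182 half-lives elapse, leaving f ≈ 0.1418 of each dose.
At steady state, accumulation factor R = 1/(1 − e^(−kτ)) ≈ 1.1652.
Each bolus raises the concentration by D/Vd = 1317/61 ≈ 21.590 mg/L.
Steady-state peak Cmax,ss = C₀·R ≈ 21.590 × 1.1652 ≈ 25.157 mg/L.
One interval later, Cmin,ss = Cmax,ss·e^(−kτ) ≈ 25.157 × 0.1418 ≈ 3.567 mg/L.
Trough 3.6 mg/L vs MEC 1 mg/L: adequate.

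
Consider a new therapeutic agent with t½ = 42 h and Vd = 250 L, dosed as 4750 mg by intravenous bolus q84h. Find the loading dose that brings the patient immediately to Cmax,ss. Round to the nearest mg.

6333 mg

f = (1/2)^(84/42) ≈ 0.250000; accumulation ratio R = 1/(1−f) ≈ 1.33333.
Loading dose to hit Cmax,ss on first dose: D_load = D_maint·R ≈ 4750 × 1.33333 ≈ 6333.32 mg.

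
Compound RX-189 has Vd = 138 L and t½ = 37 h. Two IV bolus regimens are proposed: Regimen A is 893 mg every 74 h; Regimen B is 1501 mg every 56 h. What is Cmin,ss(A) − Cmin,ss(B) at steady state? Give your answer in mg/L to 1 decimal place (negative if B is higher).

-3.7 mg/L

Regimen A: f = (1/2)^(74/37) ≈ 0.2500; Cmin,ss = (893/138)·f/(1−f) ≈ 2.157 mg/L.
Regimen B: f = (1/2)^(56/37) ≈ 0.3503; Cmin,ss = (1501/138)·f/(1−f) ≈ 5.864 mg/L.
Difference ≈ 2.157 − 5.864 ≈ -3.707 mg/L.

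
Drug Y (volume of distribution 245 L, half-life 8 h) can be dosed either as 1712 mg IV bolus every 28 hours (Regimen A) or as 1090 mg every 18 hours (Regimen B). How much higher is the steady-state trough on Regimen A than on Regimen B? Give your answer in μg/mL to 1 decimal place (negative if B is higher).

Regimen A: f = (1/2)^(28/8) ≈ 0.0884; Cmin,ss = (1712/245)·f/(1−f) ≈ 0.678 μg/mL.
Regimen B: f = (1/2)^(18/8) ≈ 0.2102; Cmin,ss = (1090/245)·f/(1−f) ≈ 1.184 μg/mL.
Difference ≈ 0.678 − 1.184 ≈ -0.506 μg/mL.

-0.5 μg/mL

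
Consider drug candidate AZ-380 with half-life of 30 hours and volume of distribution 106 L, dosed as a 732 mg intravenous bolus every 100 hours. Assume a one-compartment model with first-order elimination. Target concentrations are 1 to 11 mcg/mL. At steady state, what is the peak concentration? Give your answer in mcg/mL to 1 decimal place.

7.7 mcg/mL

Over one 100-h interval, 100/30 ≈ 3.3333 half-lives elapse, leaving f ≈ 0.0992 of each dose.
Accumulation ratio R = 1/(1 − f) ≈ 1/0.9008 ≈ 1.1101.
Single-dose peak C₀ = D/Vd = 732/106 ≈ 6.906 mcg/mL.
Steady-state peak Cmax,ss = C₀·R ≈ 6.906 × 1.1101 ≈ 7.666 mcg/mL.
Peak 7.7 mcg/mL vs MTC 11 mcg/mL: below toxic threshold.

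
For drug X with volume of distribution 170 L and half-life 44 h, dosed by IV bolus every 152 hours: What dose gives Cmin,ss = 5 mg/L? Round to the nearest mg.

τ/t½ = 152/44 ≈ 3.4545, so f = (1/2)^(152/44) ≈ 0.091218.
Cmin,ss = (D/Vd)·f/(1−f), so D = Cmin,ss·Vd·(1−f)/f.
D = 5 × 170 × (1−f)/f ≈ 5 × 170 × 9.96275 ≈ 8468.34 mg.

8468 mg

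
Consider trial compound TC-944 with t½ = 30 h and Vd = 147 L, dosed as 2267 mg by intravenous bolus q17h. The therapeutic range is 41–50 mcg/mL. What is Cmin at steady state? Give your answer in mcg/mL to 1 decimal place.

32.1 mcg/mL

k = ln2/t½ = ln2/30 ≈ 0.023105 h⁻¹; fraction remaining f = e^(−kτ) = e^(−0.023105×17) ≈ 0.6752.
Each bolus raises the concentration by D/Vd = 2267/147 ≈ 15.422 mcg/mL.
Steady-state trough Cmin,ss = C₀·f/(1−f) ≈ 15.422 × 0.6752/0.3248 ≈ 32.060 mcg/mL.
Trough 32.1 mcg/mL vs MEC 41 mcg/mL: subtherapeutic.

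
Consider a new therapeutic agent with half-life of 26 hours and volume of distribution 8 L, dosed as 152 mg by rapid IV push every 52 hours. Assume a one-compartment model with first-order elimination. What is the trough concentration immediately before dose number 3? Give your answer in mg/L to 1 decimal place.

f = (1/2)^(τ/t½) = (1/2)^(52/26) ≈ 0.2500.
C₀ = D/Vd = 152/8 ≈ 19.000 mg/L.
Before the 3rd dose, 2 doses have been given. Superposition: Cmin = C₀·(f + f²).
≈ 19.000 × (0.2500 + 0.0625) ≈ 19.000 × 0.3125 ≈ 5.938 mg/L.

5.9 mg/L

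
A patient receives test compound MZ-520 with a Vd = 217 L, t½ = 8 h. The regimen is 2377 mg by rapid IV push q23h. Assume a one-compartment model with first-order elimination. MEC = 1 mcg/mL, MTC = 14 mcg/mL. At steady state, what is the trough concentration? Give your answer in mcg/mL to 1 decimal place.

1.7 mcg/mL

Over one 23-h interval, 23/8 ≈ 2.875 half-lives elapse, leaving f ≈ 0.1363 of each dose.
Each bolus raises the concentration by D/Vd = 2377/217 ≈ 10.954 mcg/mL.
Steady-state trough Cmin,ss = C₀·f/(1−f) ≈ 10.954 × 0.1363/0.8637 ≈ 1.729 mcg/mL.
Trough 1.7 mcg/mL vs MEC 1 mcg/mL: adequate.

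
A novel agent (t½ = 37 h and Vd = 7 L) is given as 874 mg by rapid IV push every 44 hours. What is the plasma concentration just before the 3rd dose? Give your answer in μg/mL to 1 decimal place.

f = (1/2)^(τ/t½) = (1/2)^(44/37) ≈ 0.4385.
C₀ = D/Vd = 874/7 ≈ 124.857 μg/mL.
Before the 3rd dose, 2 doses have been given. Superposition: Cmin = C₀·(f + f²).
≈ 124.857 × (0.4385 + 0.1923) ≈ 124.857 × 0.6308 ≈ 78.760 μg/mL.

78.8 μg/mL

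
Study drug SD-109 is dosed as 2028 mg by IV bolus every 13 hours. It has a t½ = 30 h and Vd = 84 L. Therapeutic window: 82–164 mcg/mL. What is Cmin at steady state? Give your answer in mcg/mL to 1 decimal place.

τ/t½ = 13/30 ≈ 0.43333, so fraction remaining f = (1/2)^(13/30) ≈ 0.7405.
At steady state, accumulation factor R = 1/(1 − e^(−kτ)) ≈ 3.8536.
Single-dose peak C₀ = D/Vd = 2028/84 ≈ 24.143 mcg/mL.
Steady-state peak Cmax,ss = C₀·R ≈ 24.143 × 3.8536 ≈ 93.037 mcg/mL.
One interval later, Cmin,ss = Cmax,ss·e^(−kτ) ≈ 93.037 × 0.7405 ≈ 68.894 mcg/mL.
Trough 68.9 mcg/mL vs MEC 82 mcg/mL: subtherapeutic.

68.9 mcg/mL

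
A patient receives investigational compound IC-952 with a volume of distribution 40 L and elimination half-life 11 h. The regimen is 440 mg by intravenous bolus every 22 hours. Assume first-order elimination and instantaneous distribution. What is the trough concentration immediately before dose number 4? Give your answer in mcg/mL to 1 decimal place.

f = (1/2)^(τ/t½) = (1/2)^(22/11) ≈ 0.2500.
C₀ = D/Vd = 440/40 ≈ 11.000 mcg/mL.
Before the 4th dose, 3 doses have been given. Superposition: Cmin = C₀·(f + f² + … + f^3).
≈ 11.000 × (0.2500 + 0.0625 + 0.0156) ≈ 11.000 × 0.3281 ≈ 3.609 mcg/mL.

3.6 mcg/mL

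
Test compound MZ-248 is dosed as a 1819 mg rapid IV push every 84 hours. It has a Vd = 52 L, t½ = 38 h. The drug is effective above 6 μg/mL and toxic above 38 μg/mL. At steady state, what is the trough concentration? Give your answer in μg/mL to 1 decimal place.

9.6 μg/mL

k = ln2/t½ = ln2/38 ≈ 0.018241 h⁻¹; fraction remaining f = e^(−kτ) = e^(−0.018241×84) ≈ 0.2161.
At steady state, accumulation factor R = 1/(1 − e^(−kτ)) ≈ 1.2757.
Each bolus raises the concentration by D/Vd = 1819/52 ≈ 34.981 μg/mL.
Steady-state peak Cmax,ss = C₀·R ≈ 34.981 × 1.2757 ≈ 44.625 μg/mL.
Steady-state trough Cmin,ss = Cmax,ss·f ≈ 44.625 × 0.2161 ≈ 9.643 μg/mL.
Trough 9.6 μg/mL vs MEC 6 μg/mL: adequate.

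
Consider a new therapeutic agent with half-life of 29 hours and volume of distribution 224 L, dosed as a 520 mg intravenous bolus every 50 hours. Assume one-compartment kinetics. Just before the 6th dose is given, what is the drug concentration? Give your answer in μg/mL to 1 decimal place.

f = (1/2)^(τ/t½) = (1/2)^(50/29) ≈ 0.3027.
C₀ = D/Vd = 520/224 ≈ 2.321 μg/mL.
Before the 6th dose, 5 doses have been given. Superposition: Cmin = C₀·(f + f² + … + f^5).
≈ 2.321 × (0.3027 + 0.0916 + 0.0277 + 0.0084 + 0.0025) ≈ 2.321 × 0.4329 ≈ 1.005 μg/mL.

1.0 μg/mL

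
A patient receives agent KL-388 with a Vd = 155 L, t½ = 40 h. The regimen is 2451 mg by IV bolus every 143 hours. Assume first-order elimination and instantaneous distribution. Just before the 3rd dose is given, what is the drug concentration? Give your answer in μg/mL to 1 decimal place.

f = (1/2)^(τ/t½) = (1/2)^(143/40) ≈ 0.0839.
C₀ = D/Vd = 2451/155 ≈ 15.813 μg/mL.
Before the 3rd dose, 2 doses have been given. Superposition: Cmin = C₀·(f + f²).
≈ 15.813 × (0.0839 + 0.0070) ≈ 15.813 × 0.0909 ≈ 1.437 μg/mL.

1.4 μg/mL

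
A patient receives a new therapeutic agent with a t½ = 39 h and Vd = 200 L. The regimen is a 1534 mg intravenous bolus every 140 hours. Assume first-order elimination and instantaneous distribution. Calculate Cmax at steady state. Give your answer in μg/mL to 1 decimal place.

8.4 μg/mL

Over one 140-h interval, 140/39 ≈ 3.5897 half-lives elapse, leaving f ≈ 0.0831 of each dose.
Accumulation ratio R = 1/(1 − f) ≈ 1/0.9169 ≈ 1.0906.
Single-dose peak C₀ = D/Vd = 1534/200 ≈ 7.670 μg/mL.
Steady-state peak Cmax,ss = C₀·R ≈ 7.670 × 1.0906 ≈ 8.365 μg/mL.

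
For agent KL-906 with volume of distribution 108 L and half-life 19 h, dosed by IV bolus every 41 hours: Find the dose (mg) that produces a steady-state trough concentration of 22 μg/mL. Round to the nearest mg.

8227 mg

τ/t½ = 41/19 ≈ 2.1579, so f = (1/2)^(41/19) ≈ 0.224083.
Cmin,ss = (D/Vd)·f/(1−f), so D = Cmin,ss·Vd·(1−f)/f.
D = 22 × 108 × (1−f)/f ≈ 22 × 108 × 3.46263 ≈ 8227.21 mg.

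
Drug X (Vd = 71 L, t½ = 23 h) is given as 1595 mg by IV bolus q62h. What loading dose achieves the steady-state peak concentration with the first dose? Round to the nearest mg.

f = (1/2)^(62/23) ≈ 0.154358; accumulation ratio R = 1/(1−f) ≈ 1.18253.
Loading dose to hit Cmax,ss on first dose: D_load = D_maint·R ≈ 1595 × 1.18253 ≈ 1886.14 mg.

1886 mg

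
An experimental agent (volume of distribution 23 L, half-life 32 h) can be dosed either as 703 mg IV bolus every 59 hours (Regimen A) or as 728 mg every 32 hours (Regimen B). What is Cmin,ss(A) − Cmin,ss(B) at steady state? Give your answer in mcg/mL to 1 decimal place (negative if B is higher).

-19.8 mcg/mL

Regimen A: f = (1/2)^(59/32) ≈ 0.2786; Cmin,ss = (703/23)·f/(1−f) ≈ 11.804 mcg/mL.
Regimen B: f = (1/2)^(32/32) ≈ 0.5000; Cmin,ss = (728/23)·f/(1−f) ≈ 31.652 mcg/mL.
Difference ≈ 11.804 − 31.652 ≈ -19.848 mcg/mL.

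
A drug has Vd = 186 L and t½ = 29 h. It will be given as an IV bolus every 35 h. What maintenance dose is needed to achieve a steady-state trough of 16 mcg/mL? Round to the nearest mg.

3894 mg

τ/t½ = 35/29 ≈ 1.2069, so f = (1/2)^(35/29) ≈ 0.433199.
Cmin,ss = (D/Vd)·f/(1−f), so D = Cmin,ss·Vd·(1−f)/f.
D = 16 × 186 × (1−f)/f ≈ 16 × 186 × 1.30841 ≈ 3893.83 mg.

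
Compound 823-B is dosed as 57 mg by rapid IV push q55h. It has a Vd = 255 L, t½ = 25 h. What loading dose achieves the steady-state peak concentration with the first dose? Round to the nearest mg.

73 mg

f = (1/2)^(55/25) ≈ 0.217638; accumulation ratio R = 1/(1−f) ≈ 1.27818.
Loading dose to hit Cmax,ss on first dose: D_load = D_maint·R ≈ 57 × 1.27818 ≈ 72.86 mg.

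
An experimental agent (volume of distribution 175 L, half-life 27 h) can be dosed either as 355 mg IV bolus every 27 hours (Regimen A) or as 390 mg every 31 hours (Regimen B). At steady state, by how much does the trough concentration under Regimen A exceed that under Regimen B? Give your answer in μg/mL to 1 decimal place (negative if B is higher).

0.2 μg/mL

Regimen A: f = (1/2)^(27/27) ≈ 0.5000; Cmin,ss = (355/175)·f/(1−f) ≈ 2.029 μg/mL.
Regimen B: f = (1/2)^(31/27) ≈ 0.4512; Cmin,ss = (390/175)·f/(1−f) ≈ 1.832 μg/mL.
Difference ≈ 2.029 − 1.832 ≈ 0.197 μg/mL.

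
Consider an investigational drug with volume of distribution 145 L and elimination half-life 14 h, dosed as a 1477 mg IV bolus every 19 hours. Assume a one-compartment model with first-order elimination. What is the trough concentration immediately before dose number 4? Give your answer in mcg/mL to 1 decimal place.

6.1 mcg/mL

f = (1/2)^(τ/t½) = (1/2)^(19/14) ≈ 0.3904.
C₀ = D/Vd = 1477/145 ≈ 10.186 mcg/mL.
Before the 4th dose, 3 doses have been given. Superposition: Cmin = C₀·(f + f² + … + f^3).
≈ 10.186 × (0.3904 + 0.1524 + 0.0595) ≈ 10.186 × 0.6023 ≈ 6.135 mcg/mL.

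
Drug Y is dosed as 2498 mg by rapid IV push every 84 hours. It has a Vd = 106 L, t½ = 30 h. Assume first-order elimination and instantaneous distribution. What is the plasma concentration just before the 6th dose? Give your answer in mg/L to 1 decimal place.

f = (1/2)^(τ/t½) = (1/2)^(84/30) ≈ 0.1436.
C₀ = D/Vd = 2498/106 ≈ 23.566 mg/L.
Before the 6th dose, 5 doses have been given. Superposition: Cmin = C₀·(f + f² + … + f^5).
≈ 23.566 × (0.1436 + 0.0206 + 0.0030 + 0.0004 + 0.0001) ≈ 23.566 × 0.1677 ≈ 3.952 mg/L.

4.0 mg/L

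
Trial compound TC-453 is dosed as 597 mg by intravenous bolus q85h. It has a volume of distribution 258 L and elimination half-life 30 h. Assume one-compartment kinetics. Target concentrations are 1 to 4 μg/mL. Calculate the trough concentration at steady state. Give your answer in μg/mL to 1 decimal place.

k = ln2/t½ = ln2/30 ≈ 0.023105 h⁻¹; fraction remaining f = e^(−kτ) = e^(−0.023105×85) ≈ 0.1403.
At steady state, accumulation factor R = 1/(1 − e^(−kτ)) ≈ 1.1632.
Each bolus raises the concentration by D/Vd = 597/258 ≈ 2.314 μg/mL.
Steady-state peak Cmax,ss = C₀·R ≈ 2.314 × 1.1632 ≈ 2.692 μg/mL.
Steady-state trough Cmin,ss = Cmax,ss·f ≈ 2.692 × 0.1403 ≈ 0.378 μg/mL.
Trough 0.4 μg/mL vs MEC 1 μg/mL: subtherapeutic.

0.4 μg/mL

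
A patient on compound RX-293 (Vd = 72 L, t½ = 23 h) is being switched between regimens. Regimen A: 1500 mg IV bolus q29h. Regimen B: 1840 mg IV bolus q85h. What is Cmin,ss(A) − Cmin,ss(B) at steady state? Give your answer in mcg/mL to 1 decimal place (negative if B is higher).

12.8 mcg/mL

Regimen A: f = (1/2)^(29/23) ≈ 0.4173; Cmin,ss = (1500/72)·f/(1−f) ≈ 14.920 mcg/mL.
Regimen B: f = (1/2)^(85/23) ≈ 0.0772; Cmin,ss = (1840/72)·f/(1−f) ≈ 2.138 mcg/mL.
Difference ≈ 14.920 − 2.138 ≈ 12.782 mcg/mL.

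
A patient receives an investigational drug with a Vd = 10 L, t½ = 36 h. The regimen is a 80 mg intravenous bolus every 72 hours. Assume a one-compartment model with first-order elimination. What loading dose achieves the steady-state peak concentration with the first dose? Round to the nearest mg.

f = (1/2)^(72/36) ≈ 0.250000; accumulation ratio R = 1/(1−f) ≈ 1.33333.
Loading dose to hit Cmax,ss on first dose: D_load = D_maint·R ≈ 80 × 1.33333 ≈ 106.67 mg.

107 mg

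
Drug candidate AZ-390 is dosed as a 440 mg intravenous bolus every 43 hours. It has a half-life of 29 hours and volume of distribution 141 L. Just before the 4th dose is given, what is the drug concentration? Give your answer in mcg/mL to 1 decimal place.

1.7 mcg/mL

f = (1/2)^(τ/t½) = (1/2)^(43/29) ≈ 0.3578.
C₀ = D/Vd = 440/141 ≈ 3.121 mcg/mL.
Before the 4th dose, 3 doses have been given. Superposition: Cmin = C₀·(f + f² + … + f^3).
≈ 3.121 × (0.3578 + 0.1280 + 0.0458) ≈ 3.121 × 0.5316 ≈ 1.659 mcg/mL.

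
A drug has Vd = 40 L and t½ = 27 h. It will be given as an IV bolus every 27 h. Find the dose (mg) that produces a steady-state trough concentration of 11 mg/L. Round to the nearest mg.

τ/t½ = 27/27 ≈ 1, so f = (1/2)^(27/27) ≈ 0.500000.
Cmin,ss = (D/Vd)·f/(1−f), so D = Cmin,ss·Vd·(1−f)/f.
D = 11 × 40 × (1−f)/f ≈ 11 × 40 × 1.00000 ≈ 440.00 mg.

440 mg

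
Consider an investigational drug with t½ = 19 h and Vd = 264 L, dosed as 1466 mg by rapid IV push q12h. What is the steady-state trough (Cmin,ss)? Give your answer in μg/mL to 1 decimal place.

τ/t½ = 12/19 ≈ 0.63158, so fraction remaining f = (1/2)^(12/19) ≈ 0.6455.
Accumulation ratio R = 1/(1 − f) ≈ 1/0.3545 ≈ 2.8209.
Single-dose peak C₀ = D/Vd = 1466/264 ≈ 5.553 μg/mL.
Steady-state peak Cmax,ss = C₀·R ≈ 5.553 × 2.8209 ≈ 15.664 μg/mL.
One interval later, Cmin,ss = Cmax,ss·e^(−kτ) ≈ 15.664 × 0.6455 ≈ 10.111 μg/mL.

10.1 μg/mL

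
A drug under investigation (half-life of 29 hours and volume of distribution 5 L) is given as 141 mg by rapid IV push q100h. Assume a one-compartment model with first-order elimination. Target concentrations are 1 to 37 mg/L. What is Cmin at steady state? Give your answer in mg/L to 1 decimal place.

Over one 100-h interval, 100/29 ≈ 3.4483 half-lives elapse, leaving f ≈ 0.0916 of each dose.
At steady state, accumulation factor R = 1/(1 − e^(−kτ)) ≈ 1.1008.
Each bolus raises the concentration by D/Vd = 141/5 ≈ 28.200 mg/L.
Steady-state peak Cmax,ss = C₀·R ≈ 28.200 × 1.1008 ≈ 31.043 mg/L.
One interval later, Cmin,ss = Cmax,ss·e^(−kτ) ≈ 31.043 × 0.0916 ≈ 2.844 mg/L.
Trough 2.8 mg/L vs MEC 1 mg/L: adequate.

2.8 mg/L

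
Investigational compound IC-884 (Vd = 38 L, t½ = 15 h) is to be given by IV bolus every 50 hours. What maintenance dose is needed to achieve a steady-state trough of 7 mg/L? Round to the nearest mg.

2415 mg

τ/t½ = 50/15 ≈ 3.3333, so f = (1/2)^(50/15) ≈ 0.099213.
Cmin,ss = (D/Vd)·f/(1−f), so D = Cmin,ss·Vd·(1−f)/f.
D = 7 × 38 × (1−f)/f ≈ 7 × 38 × 9.07932 ≈ 2415.10 mg.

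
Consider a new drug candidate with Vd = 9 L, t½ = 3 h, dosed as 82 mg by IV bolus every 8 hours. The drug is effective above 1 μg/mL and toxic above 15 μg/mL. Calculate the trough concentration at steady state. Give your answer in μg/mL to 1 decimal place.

1.7 μg/mL

Over one 8-h interval, 8/3 ≈ 2.6667 half-lives elapse, leaving f ≈ 0.1575 of each dose.
Single-dose peak C₀ = D/Vd = 82/9 ≈ 9.111 μg/mL.
Steady-state trough Cmin,ss = C₀·f/(1−f) ≈ 9.111 × 0.1575/0.8425 ≈ 1.703 μg/mL.
Trough 1.7 μg/mL vs MEC 1 μg/mL: adequate.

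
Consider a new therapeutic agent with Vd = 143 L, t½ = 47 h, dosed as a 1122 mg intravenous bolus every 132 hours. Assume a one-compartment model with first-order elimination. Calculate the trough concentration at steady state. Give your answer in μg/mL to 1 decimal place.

1.3 μg/mL

τ/t½ = 132/47 ≈ 2.8085, so fraction remaining f = (1/2)^(132/47) ≈ 0.1427.
Each bolus raises the concentration by D/Vd = 1122/143 ≈ 7.846 μg/mL.
Steady-state trough Cmin,ss = C₀·f/(1−f) ≈ 7.846 × 0.1427/0.8573 ≈ 1.306 μg/mL.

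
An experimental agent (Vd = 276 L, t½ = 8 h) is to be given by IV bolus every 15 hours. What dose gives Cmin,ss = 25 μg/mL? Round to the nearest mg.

18409 mg

τ/t½ = 15/8 ≈ 1.875, so f = (1/2)^(15/8) ≈ 0.272627.
Cmin,ss = (D/Vd)·f/(1−f), so D = Cmin,ss·Vd·(1−f)/f.
D = 25 × 276 × (1−f)/f ≈ 25 × 276 × 2.66802 ≈ 18409.34 mg.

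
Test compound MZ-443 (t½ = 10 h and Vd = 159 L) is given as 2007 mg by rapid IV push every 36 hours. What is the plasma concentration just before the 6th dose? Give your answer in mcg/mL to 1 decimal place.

1.1 mcg/mL

f = (1/2)^(τ/t½) = (1/2)^(36/10) ≈ 0.0825.
C₀ = D/Vd = 2007/159 ≈ 12.623 mcg/mL.
Before the 6th dose, 5 doses have been given. Superposition: Cmin = C₀·(f + f² + … + f^5).
≈ 12.623 × (0.0825 + 0.0068 + 0.0006 + 0.0000 + 0.0000) ≈ 12.623 × 0.0899 ≈ 1.135 mcg/mL.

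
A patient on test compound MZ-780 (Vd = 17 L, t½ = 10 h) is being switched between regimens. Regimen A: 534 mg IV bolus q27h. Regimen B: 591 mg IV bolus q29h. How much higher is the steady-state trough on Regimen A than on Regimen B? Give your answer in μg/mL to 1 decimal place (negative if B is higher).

0.3 μg/mL

Regimen A: f = (1/2)^(27/10) ≈ 0.1539; Cmin,ss = (534/17)·f/(1−f) ≈ 5.714 μg/mL.
Regimen B: f = (1/2)^(29/10) ≈ 0.1340; Cmin,ss = (591/17)·f/(1−f) ≈ 5.379 μg/mL.
Difference ≈ 5.714 − 5.379 ≈ 0.335 μg/mL.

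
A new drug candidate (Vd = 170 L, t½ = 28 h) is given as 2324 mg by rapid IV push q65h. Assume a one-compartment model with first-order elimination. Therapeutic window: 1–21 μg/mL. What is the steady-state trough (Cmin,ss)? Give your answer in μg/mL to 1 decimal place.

3.4 μg/mL

Over one 65-h interval, 65/28 ≈ 2.3214 half-lives elapse, leaving f ≈ 0.2001 of each dose.
Each bolus raises the concentration by D/Vd = 2324/170 ≈ 13.671 μg/mL.
Steady-state trough Cmin,ss = C₀·f/(1−f) ≈ 13.671 × 0.2001/0.7999 ≈ 3.420 μg/mL.
Trough 3.4 μg/mL vs MEC 1 μg/mL: adequate.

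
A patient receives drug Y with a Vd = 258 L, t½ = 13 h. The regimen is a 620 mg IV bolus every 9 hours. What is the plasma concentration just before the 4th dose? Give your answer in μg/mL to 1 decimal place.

f = (1/2)^(τ/t½) = (1/2)^(9/13) ≈ 0.6189.
C₀ = D/Vd = 620/258 ≈ 2.403 μg/mL.
Before the 4th dose, 3 doses have been given. Superposition: Cmin = C₀·(f + f² + … + f^3).
≈ 2.403 × (0.6189 + 0.3830 + 0.2371) ≈ 2.403 × 1.2390 ≈ 2.977 μg/mL.

3.0 μg/mL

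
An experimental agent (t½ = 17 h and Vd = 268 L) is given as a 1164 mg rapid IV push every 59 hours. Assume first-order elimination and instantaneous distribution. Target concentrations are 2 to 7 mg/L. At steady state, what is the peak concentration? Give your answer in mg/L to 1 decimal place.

4.8 mg/L

τ/t½ = 59/17 ≈ 3.4706, so fraction remaining f = (1/2)^(59/17) ≈ 0.0902.
At steady state, accumulation factor R = 1/(1 − e^(−kτ)) ≈ 1.0991.
Each bolus raises the concentration by D/Vd = 1164/268 ≈ 4.343 mg/L.
Cmax,ss = C₀/(1 − f) ≈ 4.343/0.9098 ≈ 4.774 mg/L.
Peak 4.8 mg/L vs MTC 7 mg/L: below toxic threshold.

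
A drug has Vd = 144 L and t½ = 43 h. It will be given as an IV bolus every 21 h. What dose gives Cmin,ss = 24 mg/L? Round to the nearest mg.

τ/t½ = 21/43 ≈ 0.48837, so f = (1/2)^(21/43) ≈ 0.712829.
Cmin,ss = (D/Vd)·f/(1−f), so D = Cmin,ss·Vd·(1−f)/f.
D = 24 × 144 × (1−f)/f ≈ 24 × 144 × 0.40286 ≈ 1392.28 mg.

1392 mg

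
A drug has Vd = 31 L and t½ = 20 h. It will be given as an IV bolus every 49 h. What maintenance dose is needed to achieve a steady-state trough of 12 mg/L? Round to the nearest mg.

τ/t½ = 49/20 ≈ 2.45, so f = (1/2)^(49/20) ≈ 0.183011.
Cmin,ss = (D/Vd)·f/(1−f), so D = Cmin,ss·Vd·(1−f)/f.
D = 12 × 31 × (1−f)/f ≈ 12 × 31 × 4.46415 ≈ 1660.66 mg.

1661 mg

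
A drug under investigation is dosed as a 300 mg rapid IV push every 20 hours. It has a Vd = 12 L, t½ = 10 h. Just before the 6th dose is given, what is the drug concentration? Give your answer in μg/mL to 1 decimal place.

8.3 μg/mL

f = (1/2)^(τ/t½) = (1/2)^(20/10) ≈ 0.2500.
C₀ = D/Vd = 300/12 ≈ 25.000 μg/mL.
Before the 6th dose, 5 doses have been given. Superposition: Cmin = C₀·(f + f² + … + f^5).
≈ 25.000 × (0.2500 + 0.0625 + 0.0156 + 0.0039 + 0.0010) ≈ 25.000 × 0.3330 ≈ 8.325 μg/mL.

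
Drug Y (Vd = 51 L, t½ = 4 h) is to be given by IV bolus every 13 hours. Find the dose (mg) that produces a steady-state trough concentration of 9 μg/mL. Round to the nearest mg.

τ/t½ = 13/4 ≈ 3.25, so f = (1/2)^(13/4) ≈ 0.105112.
Cmin,ss = (D/Vd)·f/(1−f), so D = Cmin,ss·Vd·(1−f)/f.
D = 9 × 51 × (1−f)/f ≈ 9 × 51 × 8.51366 ≈ 3907.77 mg.

3908 mg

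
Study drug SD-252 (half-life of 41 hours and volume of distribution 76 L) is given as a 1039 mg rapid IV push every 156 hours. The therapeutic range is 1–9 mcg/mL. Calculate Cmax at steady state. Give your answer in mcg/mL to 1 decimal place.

k = ln2/t½ = ln2/41 ≈ 0.016906 h⁻¹; fraction remaining f = e^(−kτ) = e^(−0.016906×156) ≈ 0.0716.
At steady state, accumulation factor R = 1/(1 − e^(−kτ)) ≈ 1.0771.
Each bolus raises the concentration by D/Vd = 1039/76 ≈ 13.671 mcg/mL.
Steady-state peak Cmax,ss = C₀·R ≈ 13.671 × 1.0771 ≈ 14.725 mcg/mL.
Peak 14.7 mcg/mL vs MTC 9 mcg/mL: exceeds toxic threshold.

14.7 mcg/mL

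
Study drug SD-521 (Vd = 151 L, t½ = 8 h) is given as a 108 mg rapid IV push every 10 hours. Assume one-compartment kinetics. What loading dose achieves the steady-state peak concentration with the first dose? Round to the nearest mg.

f = (1/2)^(10/8) ≈ 0.420448; accumulation ratio R = 1/(1−f) ≈ 1.72547.
Loading dose to hit Cmax,ss on first dose: D_load = D_maint·R ≈ 108 × 1.72547 ≈ 186.35 mg.

186 mg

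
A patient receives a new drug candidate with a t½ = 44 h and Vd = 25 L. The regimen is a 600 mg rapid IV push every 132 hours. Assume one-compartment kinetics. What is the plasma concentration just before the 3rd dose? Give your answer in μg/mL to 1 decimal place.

f = (1/2)^(τ/t½) = (1/2)^(132/44) ≈ 0.1250.
C₀ = D/Vd = 600/25 ≈ 24.000 μg/mL.
Before the 3rd dose, 2 doses have been given. Superposition: Cmin = C₀·(f + f²).
≈ 24.000 × (0.1250 + 0.0156) ≈ 24.000 × 0.1406 ≈ 3.374 μg/mL.

3.4 μg/mL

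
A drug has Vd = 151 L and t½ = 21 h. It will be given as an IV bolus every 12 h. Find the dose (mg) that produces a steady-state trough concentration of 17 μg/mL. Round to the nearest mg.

1248 mg

τ/t½ = 12/21 ≈ 0.57143, so f = (1/2)^(12/21) ≈ 0.672950.
Cmin,ss = (D/Vd)·f/(1−f), so D = Cmin,ss·Vd·(1−f)/f.
D = 17 × 151 × (1−f)/f ≈ 17 × 151 × 0.48599 ≈ 1247.54 mg.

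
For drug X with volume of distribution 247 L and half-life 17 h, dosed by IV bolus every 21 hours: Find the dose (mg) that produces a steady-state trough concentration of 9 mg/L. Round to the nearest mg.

τ/t½ = 21/17 ≈ 1.2353, so f = (1/2)^(21/17) ≈ 0.424756.
Cmin,ss = (D/Vd)·f/(1−f), so D = Cmin,ss·Vd·(1−f)/f.
D = 9 × 247 × (1−f)/f ≈ 9 × 247 × 1.35429 ≈ 3010.59 mg.

3011 mg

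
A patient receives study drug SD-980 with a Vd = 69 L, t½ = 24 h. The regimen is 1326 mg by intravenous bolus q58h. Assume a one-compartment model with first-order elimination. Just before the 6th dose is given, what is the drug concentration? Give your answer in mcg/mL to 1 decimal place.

f = (1/2)^(τ/t½) = (1/2)^(58/24) ≈ 0.1873.
C₀ = D/Vd = 1326/69 ≈ 19.217 mcg/mL.
Before the 6th dose, 5 doses have been given. Superposition: Cmin = C₀·(f + f² + … + f^5).
≈ 19.217 × (0.1873 + 0.0351 + 0.0066 + 0.0012 + 0.0002) ≈ 19.217 × 0.2304 ≈ 4.428 mcg/mL.

4.4 mcg/mL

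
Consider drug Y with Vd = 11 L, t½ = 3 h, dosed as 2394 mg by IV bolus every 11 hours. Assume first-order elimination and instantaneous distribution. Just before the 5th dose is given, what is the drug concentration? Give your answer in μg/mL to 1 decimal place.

f = (1/2)^(τ/t½) = (1/2)^(11/3) ≈ 0.0787.
C₀ = D/Vd = 2394/11 ≈ 217.636 μg/mL.
Before the 5th dose, 4 doses have been given. Superposition: Cmin = C₀·(f + f² + … + f^4).
≈ 217.636 × (0.0787 + 0.0062 + 0.0005 + 0.0000) ≈ 217.636 × 0.0854 ≈ 18.586 μg/mL.

18.6 μg/mL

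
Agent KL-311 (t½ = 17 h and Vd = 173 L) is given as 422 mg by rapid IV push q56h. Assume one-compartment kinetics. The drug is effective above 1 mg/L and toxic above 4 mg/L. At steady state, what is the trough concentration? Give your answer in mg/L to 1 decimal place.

0.3 mg/L

k = ln2/t½ = ln2/17 ≈ 0.040773 h⁻¹; fraction remaining f = e^(−kτ) = e^(−0.040773×56) ≈ 0.1019.
Accumulation ratio R = 1/(1 − f) ≈ 1/0.8981 ≈ 1.1135.
Each bolus raises the concentration by D/Vd = 422/173 ≈ 2.439 mg/L.
Steady-state peak Cmax,ss = C₀·R ≈ 2.439 × 1.1135 ≈ 2.716 mg/L.
Steady-state trough Cmin,ss = Cmax,ss·f ≈ 2.716 × 0.1019 ≈ 0.277 mg/L.
Trough 0.3 mg/L vs MEC 1 mg/L: subtherapeutic.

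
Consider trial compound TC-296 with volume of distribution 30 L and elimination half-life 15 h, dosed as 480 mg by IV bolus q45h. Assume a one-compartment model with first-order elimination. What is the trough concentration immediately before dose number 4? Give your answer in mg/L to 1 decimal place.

f = (1/2)^(τ/t½) = (1/2)^(45/15) ≈ 0.1250.
C₀ = D/Vd = 480/30 ≈ 16.000 mg/L.
Before the 4th dose, 3 doses have been given. Superposition: Cmin = C₀·(f + f² + … + f^3).
≈ 16.000 × (0.1250 + 0.0156 + 0.0020) ≈ 16.000 × 0.1426 ≈ 2.282 mg/L.

2.3 mg/L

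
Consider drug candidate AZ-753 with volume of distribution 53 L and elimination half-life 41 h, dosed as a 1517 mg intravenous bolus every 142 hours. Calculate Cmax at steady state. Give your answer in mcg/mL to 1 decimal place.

Over one 142-h interval, 142/41 ≈ 3.4634 half-lives elapse, leaving f ≈ 0.0907 of each dose.
Accumulation ratio R = 1/(1 − f) ≈ 1/0.9093 ≈ 1.0997.
Each bolus raises the concentration by D/Vd = 1517/53 ≈ 28.623 mcg/mL.
Cmax,ss = C₀/(1 − f) ≈ 28.623/0.9093 ≈ 31.478 mcg/mL.

31.5 mcg/mL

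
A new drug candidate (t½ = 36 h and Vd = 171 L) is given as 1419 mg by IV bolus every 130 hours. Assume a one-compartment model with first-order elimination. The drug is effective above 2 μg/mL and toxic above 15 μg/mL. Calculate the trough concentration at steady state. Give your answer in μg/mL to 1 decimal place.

0.7 μg/mL

Over one 130-h interval, 130/36 ≈ 3.6111 half-lives elapse, leaving f ≈ 0.0818 of each dose.
Each bolus raises the concentration by D/Vd = 1419/171 ≈ 8.298 μg/mL.
Steady-state trough Cmin,ss = C₀·f/(1−f) ≈ 8.298 × 0.0818/0.9182 ≈ 0.739 μg/mL.
Trough 0.7 μg/mL vs MEC 2 μg/mL: subtherapeutic.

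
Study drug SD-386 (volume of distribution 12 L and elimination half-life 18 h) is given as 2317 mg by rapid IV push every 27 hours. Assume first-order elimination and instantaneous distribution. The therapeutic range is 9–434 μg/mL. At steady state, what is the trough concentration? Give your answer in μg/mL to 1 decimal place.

Over one 27-h interval, 27/18 ≈ 1.5 half-lives elapse, leaving f ≈ 0.3536 of each dose.
Single-dose peak C₀ = D/Vd = 2317/12 ≈ 193.083 μg/mL.
Steady-state trough Cmin,ss = C₀·f/(1−f) ≈ 193.083 × 0.3536/0.6464 ≈ 105.622 μg/mL.
Trough 105.6 μg/mL vs MEC 9 μg/mL: adequate.

105.6 μg/mL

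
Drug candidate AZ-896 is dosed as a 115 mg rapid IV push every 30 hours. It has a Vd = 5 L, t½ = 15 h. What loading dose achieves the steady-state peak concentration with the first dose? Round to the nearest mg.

153 mg

f = (1/2)^(30/15) ≈ 0.250000; accumulation ratio R = 1/(1−f) ≈ 1.33333.
Loading dose to hit Cmax,ss on first dose: D_load = D_maint·R ≈ 115 × 1.33333 ≈ 153.33 mg.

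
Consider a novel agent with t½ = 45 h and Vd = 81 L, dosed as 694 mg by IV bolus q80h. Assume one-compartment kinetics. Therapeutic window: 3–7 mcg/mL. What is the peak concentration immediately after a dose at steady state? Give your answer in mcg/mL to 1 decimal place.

Over one 80-h interval, 80/45 ≈ 1.7778 half-lives elapse, leaving f ≈ 0.2916 of each dose.
Accumulation ratio R = 1/(1 − f) ≈ 1/0.7084 ≈ 1.4116.
Single-dose peak C₀ = D/Vd = 694/81 ≈ 8.568 mcg/mL.
Steady-state peak Cmax,ss = C₀·R ≈ 8.568 × 1.4116 ≈ 12.095 mcg/mL.
Peak 12.1 mcg/mL vs MTC 7 mcg/mL: exceeds toxic threshold.

12.1 mcg/mL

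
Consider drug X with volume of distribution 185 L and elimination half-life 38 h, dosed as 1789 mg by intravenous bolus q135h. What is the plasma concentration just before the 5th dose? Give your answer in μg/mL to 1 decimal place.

0.9 μg/mL

f = (1/2)^(τ/t½) = (1/2)^(135/38) ≈ 0.0852.
C₀ = D/Vd = 1789/185 ≈ 9.670 μg/mL.
Before the 5th dose, 4 doses have been given. Superposition: Cmin = C₀·(f + f² + … + f^4).
≈ 9.670 × (0.0852 + 0.0073 + 0.0006 + 0.0001) ≈ 9.670 × 0.0932 ≈ 0.901 μg/mL.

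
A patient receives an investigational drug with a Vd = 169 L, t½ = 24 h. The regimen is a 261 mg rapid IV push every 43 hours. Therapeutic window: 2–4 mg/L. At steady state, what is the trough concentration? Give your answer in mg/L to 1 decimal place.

k = ln2/t½ = ln2/24 ≈ 0.028881 h⁻¹; fraction remaining f = e^(−kτ) = e^(−0.028881×43) ≈ 0.2888.
Single-dose peak C₀ = D/Vd = 261/169 ≈ 1.544 mg/L.
Steady-state trough Cmin,ss = C₀·f/(1−f) ≈ 1.544 × 0.2888/0.7112 ≈ 0.627 mg/L.
Trough 0.6 mg/L vs MEC 2 mg/L: subtherapeutic.

0.6 mg/L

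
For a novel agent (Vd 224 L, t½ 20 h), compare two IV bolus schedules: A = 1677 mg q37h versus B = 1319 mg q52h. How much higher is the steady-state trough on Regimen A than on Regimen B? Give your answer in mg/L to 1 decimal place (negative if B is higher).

1.7 mg/L

Regimen A: f = (1/2)^(37/20) ≈ 0.2774; Cmin,ss = (1677/224)·f/(1−f) ≈ 2.874 mg/L.
Regimen B: f = (1/2)^(52/20) ≈ 0.1649; Cmin,ss = (1319/224)·f/(1−f) ≈ 1.163 mg/L.
Difference ≈ 2.874 − 1.163 ≈ 1.711 mg/L.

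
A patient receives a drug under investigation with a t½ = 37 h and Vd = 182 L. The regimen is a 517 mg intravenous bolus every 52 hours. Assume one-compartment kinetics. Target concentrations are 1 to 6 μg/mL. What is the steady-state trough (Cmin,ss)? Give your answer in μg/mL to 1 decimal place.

k = ln2/t½ = ln2/37 ≈ 0.018734 h⁻¹; fraction remaining f = e^(−kτ) = e^(−0.018734×52) ≈ 0.3775.
Single-dose peak C₀ = D/Vd = 517/182 ≈ 2.841 μg/mL.
Steady-state trough Cmin,ss = C₀·f/(1−f) ≈ 2.841 × 0.3775/0.6225 ≈ 1.723 μg/mL.
Trough 1.7 μg/mL vs MEC 1 μg/mL: adequate.

1.7 μg/mL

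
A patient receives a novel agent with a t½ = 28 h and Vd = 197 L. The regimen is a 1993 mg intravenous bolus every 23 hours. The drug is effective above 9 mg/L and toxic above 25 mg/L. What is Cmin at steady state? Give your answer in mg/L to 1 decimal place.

13.2 mg/L

k = ln2/t½ = ln2/28 ≈ 0.024755 h⁻¹; fraction remaining f = e^(−kτ) = e^(−0.024755×23) ≈ 0.5659.
Accumulation ratio R = 1/(1 − f) ≈ 1/0.4341 ≈ 2.3036.
Each bolus raises the concentration by D/Vd = 1993/197 ≈ 10.117 mg/L.
Steady-state peak Cmax,ss = C₀·R ≈ 10.117 × 2.3036 ≈ 23.306 mg/L.
Steady-state trough Cmin,ss = Cmax,ss·f ≈ 23.306 × 0.5659 ≈ 13.189 mg/L.
Trough 13.2 mg/L vs MEC 9 mg/L: adequate.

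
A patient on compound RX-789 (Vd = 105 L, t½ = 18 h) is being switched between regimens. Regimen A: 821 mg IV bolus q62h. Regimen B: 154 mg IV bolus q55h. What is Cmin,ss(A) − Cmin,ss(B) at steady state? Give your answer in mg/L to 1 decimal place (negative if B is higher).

0.6 mg/L

Regimen A: f = (1/2)^(62/18) ≈ 0.0919; Cmin,ss = (821/105)·f/(1−f) ≈ 0.791 mg/L.
Regimen B: f = (1/2)^(55/18) ≈ 0.1203; Cmin,ss = (154/105)·f/(1−f) ≈ 0.201 mg/L.
Difference ≈ 0.791 − 0.201 ≈ 0.590 mg/L.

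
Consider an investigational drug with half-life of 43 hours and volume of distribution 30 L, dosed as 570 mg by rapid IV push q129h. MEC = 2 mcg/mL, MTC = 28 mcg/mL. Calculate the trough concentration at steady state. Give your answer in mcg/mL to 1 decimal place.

τ = 129 h = 3 half-lives, so f = (1/2)^3 = 0.125.
At steady state, R = 1/(1 − 0.125) = 8/7.
Single-dose peak C₀ = D/Vd = 570/30 = 19 mcg/mL.
Steady-state peak Cmax,ss = C₀·R = 19 × 8/7 ≈ 21.714 mcg/mL.
Steady-state trough Cmin,ss = Cmax,ss·f ≈ 21.714 × 0.125 ≈ 2.714 mcg/mL.
Trough 2.7 mcg/mL vs MEC 2 mcg/mL: adequate.

2.7 mcg/mL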